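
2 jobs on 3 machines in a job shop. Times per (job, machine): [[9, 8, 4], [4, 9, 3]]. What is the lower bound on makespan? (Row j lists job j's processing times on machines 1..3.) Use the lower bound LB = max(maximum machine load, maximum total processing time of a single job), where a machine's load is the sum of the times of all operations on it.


Machine loads:
  Machine 1: 9 + 4 = 13
  Machine 2: 8 + 9 = 17
  Machine 3: 4 + 3 = 7
Max machine load = 17
Job totals:
  Job 1: 21
  Job 2: 16
Max job total = 21
Lower bound = max(17, 21) = 21

21


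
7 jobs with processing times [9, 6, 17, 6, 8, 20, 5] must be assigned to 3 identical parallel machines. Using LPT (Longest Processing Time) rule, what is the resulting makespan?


Sort jobs in decreasing order (LPT): [20, 17, 9, 8, 6, 6, 5]
Assign each job to the least loaded machine:
  Machine 1: jobs [20, 5], load = 25
  Machine 2: jobs [17, 6], load = 23
  Machine 3: jobs [9, 8, 6], load = 23
Makespan = max load = 25

25


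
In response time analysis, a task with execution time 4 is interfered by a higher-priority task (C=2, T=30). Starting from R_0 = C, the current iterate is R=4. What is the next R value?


R_next = C + ceil(R_prev / T_hp) * C_hp
ceil(4 / 30) = ceil(0.1333) = 1
Interference = 1 * 2 = 2
R_next = 4 + 2 = 6

6


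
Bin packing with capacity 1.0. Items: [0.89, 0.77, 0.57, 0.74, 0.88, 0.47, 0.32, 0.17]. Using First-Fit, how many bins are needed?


Place items sequentially using First-Fit:
  Item 0.89 -> new Bin 1
  Item 0.77 -> new Bin 2
  Item 0.57 -> new Bin 3
  Item 0.74 -> new Bin 4
  Item 0.88 -> new Bin 5
  Item 0.47 -> new Bin 6
  Item 0.32 -> Bin 3 (now 0.89)
  Item 0.17 -> Bin 2 (now 0.94)
Total bins used = 6

6


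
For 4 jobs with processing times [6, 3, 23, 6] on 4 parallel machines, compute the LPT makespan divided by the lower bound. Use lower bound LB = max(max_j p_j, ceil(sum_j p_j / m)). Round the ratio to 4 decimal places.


LPT order: [23, 6, 6, 3]
Machine loads after assignment: [23, 6, 6, 3]
LPT makespan = 23
Lower bound = max(max_job, ceil(total/4)) = max(23, 10) = 23
Ratio = 23 / 23 = 1.0

1.0


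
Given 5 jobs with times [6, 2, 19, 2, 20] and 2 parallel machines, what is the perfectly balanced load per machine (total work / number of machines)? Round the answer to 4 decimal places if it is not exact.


Total processing time = 6 + 2 + 19 + 2 + 20 = 49
Number of machines = 2
Ideal balanced load = 49 / 2 = 24.5

24.5


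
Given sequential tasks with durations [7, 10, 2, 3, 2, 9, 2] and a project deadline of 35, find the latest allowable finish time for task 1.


LF(activity 1) = deadline - sum of successor durations
Successors: activities 2 through 7 with durations [10, 2, 3, 2, 9, 2]
Sum of successor durations = 28
LF = 35 - 28 = 7

7


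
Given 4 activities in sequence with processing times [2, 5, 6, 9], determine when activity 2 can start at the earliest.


Activity 2 starts after activities 1 through 1 complete.
Predecessor durations: [2]
ES = 2 = 2

2


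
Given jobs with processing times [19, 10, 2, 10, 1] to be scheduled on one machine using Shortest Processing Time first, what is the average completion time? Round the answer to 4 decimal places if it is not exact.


Sort jobs by processing time (SPT order): [1, 2, 10, 10, 19]
Compute completion times sequentially:
  Job 1: processing = 1, completes at 1
  Job 2: processing = 2, completes at 3
  Job 3: processing = 10, completes at 13
  Job 4: processing = 10, completes at 23
  Job 5: processing = 19, completes at 42
Sum of completion times = 82
Average completion time = 82/5 = 16.4

16.4


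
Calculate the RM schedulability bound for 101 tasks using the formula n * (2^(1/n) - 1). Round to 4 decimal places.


Compute 2^(1/101) = 1.0068864466
Subtract 1: 1.0068864466 - 1 = 0.0068864466
Multiply by n: 101 * 0.0068864466 = 0.6955311066
Round to 4 dp: 0.6955

0.6955


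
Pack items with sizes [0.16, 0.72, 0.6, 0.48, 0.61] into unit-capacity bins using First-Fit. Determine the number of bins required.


Place items sequentially using First-Fit:
  Item 0.16 -> new Bin 1
  Item 0.72 -> Bin 1 (now 0.88)
  Item 0.6 -> new Bin 2
  Item 0.48 -> new Bin 3
  Item 0.61 -> new Bin 4
Total bins used = 4

4


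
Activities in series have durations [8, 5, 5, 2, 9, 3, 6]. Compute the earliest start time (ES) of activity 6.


Activity 6 starts after activities 1 through 5 complete.
Predecessor durations: [8, 5, 5, 2, 9]
ES = 8 + 5 + 5 + 2 + 9 = 29

29


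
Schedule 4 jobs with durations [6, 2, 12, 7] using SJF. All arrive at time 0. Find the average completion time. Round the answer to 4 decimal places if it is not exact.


SJF order (ascending): [2, 6, 7, 12]
Completion times:
  Job 1: burst=2, C=2
  Job 2: burst=6, C=8
  Job 3: burst=7, C=15
  Job 4: burst=12, C=27
Average completion = 52/4 = 13.0

13.0


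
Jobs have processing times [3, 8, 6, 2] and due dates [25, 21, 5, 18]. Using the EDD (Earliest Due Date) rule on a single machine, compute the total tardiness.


Sort by due date (EDD order): [(6, 5), (2, 18), (8, 21), (3, 25)]
Compute completion times and tardiness:
  Job 1: p=6, d=5, C=6, tardiness=max(0,6-5)=1
  Job 2: p=2, d=18, C=8, tardiness=max(0,8-18)=0
  Job 3: p=8, d=21, C=16, tardiness=max(0,16-21)=0
  Job 4: p=3, d=25, C=19, tardiness=max(0,19-25)=0
Total tardiness = 1

1


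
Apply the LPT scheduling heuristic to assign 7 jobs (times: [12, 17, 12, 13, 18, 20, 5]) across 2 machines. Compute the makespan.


Sort jobs in decreasing order (LPT): [20, 18, 17, 13, 12, 12, 5]
Assign each job to the least loaded machine:
  Machine 1: jobs [20, 13, 12, 5], load = 50
  Machine 2: jobs [18, 17, 12], load = 47
Makespan = max load = 50

50


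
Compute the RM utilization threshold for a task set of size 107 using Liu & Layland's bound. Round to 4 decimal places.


Compute 2^(1/107) = 1.0064990387
Subtract 1: 1.0064990387 - 1 = 0.0064990387
Multiply by n: 107 * 0.0064990387 = 0.6953971409
Round to 4 dp: 0.6954

0.6954


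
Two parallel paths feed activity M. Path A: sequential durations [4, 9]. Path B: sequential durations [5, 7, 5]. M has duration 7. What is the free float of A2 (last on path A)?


ES(A2) = sum of predecessors on chain A = 4
EF(A2) = ES + duration = 4 + 9 = 13
Successor of A2 is M. ES(M) = max(sum(A), sum(B)) = max(13, 17) = 17
Free float = ES(successor) - EF(current) = 17 - 13 = 4

4


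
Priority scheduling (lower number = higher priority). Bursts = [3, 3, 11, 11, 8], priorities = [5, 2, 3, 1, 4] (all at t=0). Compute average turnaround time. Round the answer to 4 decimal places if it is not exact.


Sort by priority (ascending = highest first):
Order: [(1, 11), (2, 3), (3, 11), (4, 8), (5, 3)]
Completion times:
  Priority 1, burst=11, C=11
  Priority 2, burst=3, C=14
  Priority 3, burst=11, C=25
  Priority 4, burst=8, C=33
  Priority 5, burst=3, C=36
Average turnaround = 119/5 = 23.8

23.8


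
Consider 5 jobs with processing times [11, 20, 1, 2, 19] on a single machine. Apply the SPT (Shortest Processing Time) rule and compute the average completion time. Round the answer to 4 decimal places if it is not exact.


Sort jobs by processing time (SPT order): [1, 2, 11, 19, 20]
Compute completion times sequentially:
  Job 1: processing = 1, completes at 1
  Job 2: processing = 2, completes at 3
  Job 3: processing = 11, completes at 14
  Job 4: processing = 19, completes at 33
  Job 5: processing = 20, completes at 53
Sum of completion times = 104
Average completion time = 104/5 = 20.8

20.8


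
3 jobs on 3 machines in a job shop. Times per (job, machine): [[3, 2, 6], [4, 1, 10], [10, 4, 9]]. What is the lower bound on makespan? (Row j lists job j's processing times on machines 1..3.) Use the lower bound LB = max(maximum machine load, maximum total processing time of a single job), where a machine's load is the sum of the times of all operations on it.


Machine loads:
  Machine 1: 3 + 4 + 10 = 17
  Machine 2: 2 + 1 + 4 = 7
  Machine 3: 6 + 10 + 9 = 25
Max machine load = 25
Job totals:
  Job 1: 11
  Job 2: 15
  Job 3: 23
Max job total = 23
Lower bound = max(25, 23) = 25

25


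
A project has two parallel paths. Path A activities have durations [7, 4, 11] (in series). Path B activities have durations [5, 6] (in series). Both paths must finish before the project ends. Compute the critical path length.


Path A total = 7 + 4 + 11 = 22
Path B total = 5 + 6 = 11
Critical path = longest path = max(22, 11) = 22

22


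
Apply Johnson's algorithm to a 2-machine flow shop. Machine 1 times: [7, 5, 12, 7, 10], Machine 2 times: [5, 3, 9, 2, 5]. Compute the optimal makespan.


Apply Johnson's rule:
  Group 1 (a <= b): []
  Group 2 (a > b): [(3, 12, 9), (1, 7, 5), (5, 10, 5), (2, 5, 3), (4, 7, 2)]
Optimal job order: [3, 1, 5, 2, 4]
Schedule:
  Job 3: M1 done at 12, M2 done at 21
  Job 1: M1 done at 19, M2 done at 26
  Job 5: M1 done at 29, M2 done at 34
  Job 2: M1 done at 34, M2 done at 37
  Job 4: M1 done at 41, M2 done at 43
Makespan = 43

43


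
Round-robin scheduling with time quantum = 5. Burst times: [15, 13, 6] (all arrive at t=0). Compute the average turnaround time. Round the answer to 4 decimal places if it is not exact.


Time quantum = 5
Execution trace:
  J1 runs 5 units, time = 5
  J2 runs 5 units, time = 10
  J3 runs 5 units, time = 15
  J1 runs 5 units, time = 20
  J2 runs 5 units, time = 25
  J3 runs 1 units, time = 26
  J1 runs 5 units, time = 31
  J2 runs 3 units, time = 34
Finish times: [31, 34, 26]
Average turnaround = 91/3 = 30.3333

30.3333


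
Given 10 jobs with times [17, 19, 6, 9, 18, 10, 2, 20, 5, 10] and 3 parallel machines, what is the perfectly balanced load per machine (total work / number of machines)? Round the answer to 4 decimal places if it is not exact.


Total processing time = 17 + 19 + 6 + 9 + 18 + 10 + 2 + 20 + 5 + 10 = 116
Number of machines = 3
Ideal balanced load = 116 / 3 = 38.6667

38.6667


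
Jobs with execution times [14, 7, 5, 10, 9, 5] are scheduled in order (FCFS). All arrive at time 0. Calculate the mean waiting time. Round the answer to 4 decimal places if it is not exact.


FCFS order (as given): [14, 7, 5, 10, 9, 5]
Waiting times:
  Job 1: wait = 0
  Job 2: wait = 14
  Job 3: wait = 21
  Job 4: wait = 26
  Job 5: wait = 36
  Job 6: wait = 45
Sum of waiting times = 142
Average waiting time = 142/6 = 23.6667

23.6667


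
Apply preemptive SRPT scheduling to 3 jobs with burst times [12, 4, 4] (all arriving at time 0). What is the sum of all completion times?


Since all jobs arrive at t=0, SRPT equals SPT ordering.
SPT order: [4, 4, 12]
Completion times:
  Job 1: p=4, C=4
  Job 2: p=4, C=8
  Job 3: p=12, C=20
Total completion time = 4 + 8 + 20 = 32

32


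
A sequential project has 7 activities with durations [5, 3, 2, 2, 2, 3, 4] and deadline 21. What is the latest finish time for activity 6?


LF(activity 6) = deadline - sum of successor durations
Successors: activities 7 through 7 with durations [4]
Sum of successor durations = 4
LF = 21 - 4 = 17

17


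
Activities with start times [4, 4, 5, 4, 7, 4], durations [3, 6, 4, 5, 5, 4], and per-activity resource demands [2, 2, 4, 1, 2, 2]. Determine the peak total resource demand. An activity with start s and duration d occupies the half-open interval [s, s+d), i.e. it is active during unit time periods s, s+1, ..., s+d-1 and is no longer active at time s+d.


Each activity i is active on [start_i, start_i + duration_i).
Compute total resource usage per time slot:
  t=0: active resources = [], total = 0
  t=1: active resources = [], total = 0
  t=2: active resources = [], total = 0
  t=3: active resources = [], total = 0
  t=4: active resources = [2, 2, 1, 2], total = 7
  t=5: active resources = [2, 2, 4, 1, 2], total = 11
  t=6: active resources = [2, 2, 4, 1, 2], total = 11
  t=7: active resources = [2, 4, 1, 2, 2], total = 11
  t=8: active resources = [2, 4, 1, 2], total = 9
  t=9: active resources = [2, 2], total = 4
  t=10: active resources = [2], total = 2
  t=11: active resources = [2], total = 2
Peak resource demand = 11

11


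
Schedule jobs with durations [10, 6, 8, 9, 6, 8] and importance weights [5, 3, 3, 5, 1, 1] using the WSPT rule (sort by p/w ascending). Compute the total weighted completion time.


Compute p/w ratios and sort ascending (WSPT): [(9, 5), (10, 5), (6, 3), (8, 3), (6, 1), (8, 1)]
Compute weighted completion times:
  Job (p=9,w=5): C=9, w*C=5*9=45
  Job (p=10,w=5): C=19, w*C=5*19=95
  Job (p=6,w=3): C=25, w*C=3*25=75
  Job (p=8,w=3): C=33, w*C=3*33=99
  Job (p=6,w=1): C=39, w*C=1*39=39
  Job (p=8,w=1): C=47, w*C=1*47=47
Total weighted completion time = 400

400


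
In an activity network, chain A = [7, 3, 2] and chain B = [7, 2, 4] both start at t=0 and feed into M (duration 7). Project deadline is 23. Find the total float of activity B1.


Forward pass: ES(B1) = sum of predecessors on chain B = 0
EF = ES + duration = 0 + 7 = 7
Backward pass: LF(M) = deadline = 23; LS(M) = 23 - 7 = 16
LF(B1) = LS(M) - sum(successors on chain B) = 16 - 6 = 10
LS = LF - duration = 10 - 7 = 3
Total float = LS - ES = 3 - 0 = 3

3


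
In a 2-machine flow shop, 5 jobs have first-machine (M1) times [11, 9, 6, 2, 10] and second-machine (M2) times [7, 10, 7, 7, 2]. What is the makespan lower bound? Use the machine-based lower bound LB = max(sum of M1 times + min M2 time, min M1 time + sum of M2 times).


LB1 = sum(M1 times) + min(M2 times) = 38 + 2 = 40
LB2 = min(M1 times) + sum(M2 times) = 2 + 33 = 35
Lower bound = max(LB1, LB2) = max(40, 35) = 40

40


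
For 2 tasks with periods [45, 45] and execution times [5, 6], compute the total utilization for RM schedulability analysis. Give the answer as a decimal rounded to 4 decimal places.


Compute individual utilizations (exact fractions):
  Task 1: C/T = 5/45 = 1/9 (approx. 0.1111)
  Task 2: C/T = 6/45 = 2/15 (approx. 0.1333)
Total utilization U = 1/9 + 2/15 = 11/45
Rounded to 4 decimal places: U = 0.2444
RM (Liu & Layland) bound for 2 tasks = 0.828427; compare with U = 11/45 (approx. 0.244444)
U <= bound, so schedulable by RM sufficient condition.

0.2444


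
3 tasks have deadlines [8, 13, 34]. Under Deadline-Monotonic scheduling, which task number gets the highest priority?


Sort tasks by relative deadline (ascending):
  Task 1: deadline = 8
  Task 2: deadline = 13
  Task 3: deadline = 34
Priority order (highest first): [1, 2, 3]
Highest priority task = 1

1


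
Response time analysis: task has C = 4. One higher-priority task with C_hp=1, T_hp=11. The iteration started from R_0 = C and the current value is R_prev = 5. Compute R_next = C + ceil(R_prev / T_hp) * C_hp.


R_next = C + ceil(R_prev / T_hp) * C_hp
ceil(5 / 11) = ceil(0.4545) = 1
Interference = 1 * 1 = 1
R_next = 4 + 1 = 5
R_next = R_prev, so the iteration has converged (response time = 5).

5


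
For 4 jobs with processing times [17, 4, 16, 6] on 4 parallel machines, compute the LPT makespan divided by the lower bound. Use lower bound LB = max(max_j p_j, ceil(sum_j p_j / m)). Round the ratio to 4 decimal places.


LPT order: [17, 16, 6, 4]
Machine loads after assignment: [17, 16, 6, 4]
LPT makespan = 17
Lower bound = max(max_job, ceil(total/4)) = max(17, 11) = 17
Ratio = 17 / 17 = 1.0

1.0


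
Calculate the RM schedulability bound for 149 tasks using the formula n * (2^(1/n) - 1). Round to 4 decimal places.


Compute 2^(1/149) = 1.0046628318
Subtract 1: 1.0046628318 - 1 = 0.0046628318
Multiply by n: 149 * 0.0046628318 = 0.6947619382
Round to 4 dp: 0.6948

0.6948


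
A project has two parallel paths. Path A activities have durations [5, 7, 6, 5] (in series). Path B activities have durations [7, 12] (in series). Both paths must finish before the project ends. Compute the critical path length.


Path A total = 5 + 7 + 6 + 5 = 23
Path B total = 7 + 12 = 19
Critical path = longest path = max(23, 19) = 23

23


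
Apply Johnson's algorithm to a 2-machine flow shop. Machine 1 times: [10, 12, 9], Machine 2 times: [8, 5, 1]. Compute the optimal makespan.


Apply Johnson's rule:
  Group 1 (a <= b): []
  Group 2 (a > b): [(1, 10, 8), (2, 12, 5), (3, 9, 1)]
Optimal job order: [1, 2, 3]
Schedule:
  Job 1: M1 done at 10, M2 done at 18
  Job 2: M1 done at 22, M2 done at 27
  Job 3: M1 done at 31, M2 done at 32
Makespan = 32

32


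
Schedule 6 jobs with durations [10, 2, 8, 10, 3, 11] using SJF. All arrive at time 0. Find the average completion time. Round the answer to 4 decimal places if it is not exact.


SJF order (ascending): [2, 3, 8, 10, 10, 11]
Completion times:
  Job 1: burst=2, C=2
  Job 2: burst=3, C=5
  Job 3: burst=8, C=13
  Job 4: burst=10, C=23
  Job 5: burst=10, C=33
  Job 6: burst=11, C=44
Average completion = 120/6 = 20.0

20.0


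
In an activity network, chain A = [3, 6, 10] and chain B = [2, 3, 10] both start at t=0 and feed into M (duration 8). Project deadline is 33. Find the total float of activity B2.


Forward pass: ES(B2) = sum of predecessors on chain B = 2
EF = ES + duration = 2 + 3 = 5
Backward pass: LF(M) = deadline = 33; LS(M) = 33 - 8 = 25
LF(B2) = LS(M) - sum(successors on chain B) = 25 - 10 = 15
LS = LF - duration = 15 - 3 = 12
Total float = LS - ES = 12 - 2 = 10

10


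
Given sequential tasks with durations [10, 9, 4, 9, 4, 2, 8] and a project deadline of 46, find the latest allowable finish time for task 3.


LF(activity 3) = deadline - sum of successor durations
Successors: activities 4 through 7 with durations [9, 4, 2, 8]
Sum of successor durations = 23
LF = 46 - 23 = 23

23


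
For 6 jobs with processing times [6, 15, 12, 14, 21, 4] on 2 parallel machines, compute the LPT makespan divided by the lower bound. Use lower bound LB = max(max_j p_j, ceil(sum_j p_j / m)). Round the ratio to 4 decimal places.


LPT order: [21, 15, 14, 12, 6, 4]
Machine loads after assignment: [37, 35]
LPT makespan = 37
Lower bound = max(max_job, ceil(total/2)) = max(21, 36) = 36
Ratio = 37 / 36 = 1.0278

1.0278


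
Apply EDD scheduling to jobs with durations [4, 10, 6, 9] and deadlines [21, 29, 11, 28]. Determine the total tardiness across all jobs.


Sort by due date (EDD order): [(6, 11), (4, 21), (9, 28), (10, 29)]
Compute completion times and tardiness:
  Job 1: p=6, d=11, C=6, tardiness=max(0,6-11)=0
  Job 2: p=4, d=21, C=10, tardiness=max(0,10-21)=0
  Job 3: p=9, d=28, C=19, tardiness=max(0,19-28)=0
  Job 4: p=10, d=29, C=29, tardiness=max(0,29-29)=0
Total tardiness = 0

0


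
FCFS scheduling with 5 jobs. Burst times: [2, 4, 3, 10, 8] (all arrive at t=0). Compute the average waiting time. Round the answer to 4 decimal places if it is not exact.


FCFS order (as given): [2, 4, 3, 10, 8]
Waiting times:
  Job 1: wait = 0
  Job 2: wait = 2
  Job 3: wait = 6
  Job 4: wait = 9
  Job 5: wait = 19
Sum of waiting times = 36
Average waiting time = 36/5 = 7.2

7.2


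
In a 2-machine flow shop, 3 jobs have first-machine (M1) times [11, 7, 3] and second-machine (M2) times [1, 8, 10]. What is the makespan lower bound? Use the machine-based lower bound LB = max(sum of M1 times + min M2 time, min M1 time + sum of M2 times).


LB1 = sum(M1 times) + min(M2 times) = 21 + 1 = 22
LB2 = min(M1 times) + sum(M2 times) = 3 + 19 = 22
Lower bound = max(LB1, LB2) = max(22, 22) = 22

22


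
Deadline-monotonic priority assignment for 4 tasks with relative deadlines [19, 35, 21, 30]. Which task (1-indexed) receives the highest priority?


Sort tasks by relative deadline (ascending):
  Task 1: deadline = 19
  Task 3: deadline = 21
  Task 4: deadline = 30
  Task 2: deadline = 35
Priority order (highest first): [1, 3, 4, 2]
Highest priority task = 1

1


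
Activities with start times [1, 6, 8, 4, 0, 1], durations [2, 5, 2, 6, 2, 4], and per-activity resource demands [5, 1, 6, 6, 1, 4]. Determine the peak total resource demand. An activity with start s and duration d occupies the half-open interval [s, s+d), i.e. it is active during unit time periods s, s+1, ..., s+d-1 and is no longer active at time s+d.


Each activity i is active on [start_i, start_i + duration_i).
Compute total resource usage per time slot:
  t=0: active resources = [1], total = 1
  t=1: active resources = [5, 1, 4], total = 10
  t=2: active resources = [5, 4], total = 9
  t=3: active resources = [4], total = 4
  t=4: active resources = [6, 4], total = 10
  t=5: active resources = [6], total = 6
  t=6: active resources = [1, 6], total = 7
  t=7: active resources = [1, 6], total = 7
  t=8: active resources = [1, 6, 6], total = 13
  t=9: active resources = [1, 6, 6], total = 13
  t=10: active resources = [1], total = 1
Peak resource demand = 13

13


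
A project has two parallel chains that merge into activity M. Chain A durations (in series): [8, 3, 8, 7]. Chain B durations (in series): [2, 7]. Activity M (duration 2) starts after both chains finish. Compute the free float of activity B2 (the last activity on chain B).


ES(B2) = sum of predecessors on chain B = 2
EF(B2) = ES + duration = 2 + 7 = 9
Successor of B2 is M. ES(M) = max(sum(A), sum(B)) = max(26, 9) = 26
Free float = ES(successor) - EF(current) = 26 - 9 = 17

17


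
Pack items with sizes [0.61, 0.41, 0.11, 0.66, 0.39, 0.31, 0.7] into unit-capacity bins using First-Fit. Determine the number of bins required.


Place items sequentially using First-Fit:
  Item 0.61 -> new Bin 1
  Item 0.41 -> new Bin 2
  Item 0.11 -> Bin 1 (now 0.72)
  Item 0.66 -> new Bin 3
  Item 0.39 -> Bin 2 (now 0.8)
  Item 0.31 -> Bin 3 (now 0.97)
  Item 0.7 -> new Bin 4
Total bins used = 4

4


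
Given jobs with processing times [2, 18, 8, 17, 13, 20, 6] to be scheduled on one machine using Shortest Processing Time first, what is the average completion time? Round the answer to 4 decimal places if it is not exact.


Sort jobs by processing time (SPT order): [2, 6, 8, 13, 17, 18, 20]
Compute completion times sequentially:
  Job 1: processing = 2, completes at 2
  Job 2: processing = 6, completes at 8
  Job 3: processing = 8, completes at 16
  Job 4: processing = 13, completes at 29
  Job 5: processing = 17, completes at 46
  Job 6: processing = 18, completes at 64
  Job 7: processing = 20, completes at 84
Sum of completion times = 249
Average completion time = 249/7 = 35.5714

35.5714


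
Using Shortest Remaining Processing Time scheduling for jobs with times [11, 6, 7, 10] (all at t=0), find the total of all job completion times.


Since all jobs arrive at t=0, SRPT equals SPT ordering.
SPT order: [6, 7, 10, 11]
Completion times:
  Job 1: p=6, C=6
  Job 2: p=7, C=13
  Job 3: p=10, C=23
  Job 4: p=11, C=34
Total completion time = 6 + 13 + 23 + 34 = 76

76


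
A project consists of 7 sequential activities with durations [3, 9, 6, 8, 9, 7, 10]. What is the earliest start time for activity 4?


Activity 4 starts after activities 1 through 3 complete.
Predecessor durations: [3, 9, 6]
ES = 3 + 9 + 6 = 18

18


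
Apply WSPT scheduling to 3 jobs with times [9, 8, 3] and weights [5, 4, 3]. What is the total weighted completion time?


Compute p/w ratios and sort ascending (WSPT): [(3, 3), (9, 5), (8, 4)]
Compute weighted completion times:
  Job (p=3,w=3): C=3, w*C=3*3=9
  Job (p=9,w=5): C=12, w*C=5*12=60
  Job (p=8,w=4): C=20, w*C=4*20=80
Total weighted completion time = 149

149


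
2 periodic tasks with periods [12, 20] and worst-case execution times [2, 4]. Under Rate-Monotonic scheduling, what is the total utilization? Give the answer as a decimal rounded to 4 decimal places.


Compute individual utilizations (exact fractions):
  Task 1: C/T = 2/12 = 1/6 (approx. 0.1667)
  Task 2: C/T = 4/20 = 1/5 (approx. 0.2)
Total utilization U = 1/6 + 1/5 = 11/30
Rounded to 4 decimal places: U = 0.3667
RM (Liu & Layland) bound for 2 tasks = 0.828427; compare with U = 11/30 (approx. 0.366667)
U <= bound, so schedulable by RM sufficient condition.

0.3667


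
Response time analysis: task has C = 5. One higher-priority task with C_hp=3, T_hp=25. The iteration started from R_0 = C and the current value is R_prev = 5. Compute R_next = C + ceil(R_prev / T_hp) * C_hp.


R_next = C + ceil(R_prev / T_hp) * C_hp
ceil(5 / 25) = ceil(0.2) = 1
Interference = 1 * 3 = 3
R_next = 5 + 3 = 8

8


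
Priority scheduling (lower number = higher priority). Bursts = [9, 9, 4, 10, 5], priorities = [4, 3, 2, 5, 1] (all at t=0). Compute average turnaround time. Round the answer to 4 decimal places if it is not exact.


Sort by priority (ascending = highest first):
Order: [(1, 5), (2, 4), (3, 9), (4, 9), (5, 10)]
Completion times:
  Priority 1, burst=5, C=5
  Priority 2, burst=4, C=9
  Priority 3, burst=9, C=18
  Priority 4, burst=9, C=27
  Priority 5, burst=10, C=37
Average turnaround = 96/5 = 19.2

19.2


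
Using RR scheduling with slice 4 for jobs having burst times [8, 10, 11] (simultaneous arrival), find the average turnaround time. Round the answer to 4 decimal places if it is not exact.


Time quantum = 4
Execution trace:
  J1 runs 4 units, time = 4
  J2 runs 4 units, time = 8
  J3 runs 4 units, time = 12
  J1 runs 4 units, time = 16
  J2 runs 4 units, time = 20
  J3 runs 4 units, time = 24
  J2 runs 2 units, time = 26
  J3 runs 3 units, time = 29
Finish times: [16, 26, 29]
Average turnaround = 71/3 = 23.6667

23.6667


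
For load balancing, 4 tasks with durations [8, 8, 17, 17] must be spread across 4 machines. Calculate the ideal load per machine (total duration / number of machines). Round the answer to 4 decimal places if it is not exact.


Total processing time = 8 + 8 + 17 + 17 = 50
Number of machines = 4
Ideal balanced load = 50 / 4 = 12.5

12.5


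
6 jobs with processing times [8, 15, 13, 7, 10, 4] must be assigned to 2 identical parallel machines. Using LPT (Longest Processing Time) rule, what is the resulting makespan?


Sort jobs in decreasing order (LPT): [15, 13, 10, 8, 7, 4]
Assign each job to the least loaded machine:
  Machine 1: jobs [15, 8, 7], load = 30
  Machine 2: jobs [13, 10, 4], load = 27
Makespan = max load = 30

30


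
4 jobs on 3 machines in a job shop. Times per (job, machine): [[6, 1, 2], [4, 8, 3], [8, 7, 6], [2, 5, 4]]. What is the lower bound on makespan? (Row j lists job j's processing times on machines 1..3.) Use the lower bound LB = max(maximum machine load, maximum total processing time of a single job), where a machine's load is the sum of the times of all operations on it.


Machine loads:
  Machine 1: 6 + 4 + 8 + 2 = 20
  Machine 2: 1 + 8 + 7 + 5 = 21
  Machine 3: 2 + 3 + 6 + 4 = 15
Max machine load = 21
Job totals:
  Job 1: 9
  Job 2: 15
  Job 3: 21
  Job 4: 11
Max job total = 21
Lower bound = max(21, 21) = 21

21


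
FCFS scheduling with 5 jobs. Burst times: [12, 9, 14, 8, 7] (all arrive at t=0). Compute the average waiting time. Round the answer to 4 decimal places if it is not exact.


FCFS order (as given): [12, 9, 14, 8, 7]
Waiting times:
  Job 1: wait = 0
  Job 2: wait = 12
  Job 3: wait = 21
  Job 4: wait = 35
  Job 5: wait = 43
Sum of waiting times = 111
Average waiting time = 111/5 = 22.2

22.2


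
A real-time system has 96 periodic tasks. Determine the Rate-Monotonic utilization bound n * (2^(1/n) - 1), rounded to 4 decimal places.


Compute 2^(1/96) = 1.0072464122
Subtract 1: 1.0072464122 - 1 = 0.0072464122
Multiply by n: 96 * 0.0072464122 = 0.6956555712
Round to 4 dp: 0.6957

0.6957


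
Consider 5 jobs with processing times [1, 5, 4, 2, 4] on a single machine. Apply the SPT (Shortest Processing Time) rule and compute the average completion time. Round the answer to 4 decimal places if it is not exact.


Sort jobs by processing time (SPT order): [1, 2, 4, 4, 5]
Compute completion times sequentially:
  Job 1: processing = 1, completes at 1
  Job 2: processing = 2, completes at 3
  Job 3: processing = 4, completes at 7
  Job 4: processing = 4, completes at 11
  Job 5: processing = 5, completes at 16
Sum of completion times = 38
Average completion time = 38/5 = 7.6

7.6


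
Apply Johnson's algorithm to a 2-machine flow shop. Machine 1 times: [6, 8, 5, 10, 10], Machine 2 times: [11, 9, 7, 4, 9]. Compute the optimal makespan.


Apply Johnson's rule:
  Group 1 (a <= b): [(3, 5, 7), (1, 6, 11), (2, 8, 9)]
  Group 2 (a > b): [(5, 10, 9), (4, 10, 4)]
Optimal job order: [3, 1, 2, 5, 4]
Schedule:
  Job 3: M1 done at 5, M2 done at 12
  Job 1: M1 done at 11, M2 done at 23
  Job 2: M1 done at 19, M2 done at 32
  Job 5: M1 done at 29, M2 done at 41
  Job 4: M1 done at 39, M2 done at 45
Makespan = 45

45


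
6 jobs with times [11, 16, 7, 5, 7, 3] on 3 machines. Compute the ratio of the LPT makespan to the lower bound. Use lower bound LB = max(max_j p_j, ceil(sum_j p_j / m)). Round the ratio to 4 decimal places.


LPT order: [16, 11, 7, 7, 5, 3]
Machine loads after assignment: [16, 16, 17]
LPT makespan = 17
Lower bound = max(max_job, ceil(total/3)) = max(16, 17) = 17
Ratio = 17 / 17 = 1.0

1.0


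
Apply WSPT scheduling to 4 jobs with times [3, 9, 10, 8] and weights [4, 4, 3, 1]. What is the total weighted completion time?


Compute p/w ratios and sort ascending (WSPT): [(3, 4), (9, 4), (10, 3), (8, 1)]
Compute weighted completion times:
  Job (p=3,w=4): C=3, w*C=4*3=12
  Job (p=9,w=4): C=12, w*C=4*12=48
  Job (p=10,w=3): C=22, w*C=3*22=66
  Job (p=8,w=1): C=30, w*C=1*30=30
Total weighted completion time = 156

156


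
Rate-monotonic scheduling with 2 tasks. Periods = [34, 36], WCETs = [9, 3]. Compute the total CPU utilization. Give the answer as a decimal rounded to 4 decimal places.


Compute individual utilizations (exact fractions):
  Task 1: C/T = 9/34 (approx. 0.2647)
  Task 2: C/T = 3/36 = 1/12 (approx. 0.0833)
Total utilization U = 9/34 + 1/12 = 71/204
Rounded to 4 decimal places: U = 0.3480
RM (Liu & Layland) bound for 2 tasks = 0.828427; compare with U = 71/204 (approx. 0.348039)
U <= bound, so schedulable by RM sufficient condition.

0.3480


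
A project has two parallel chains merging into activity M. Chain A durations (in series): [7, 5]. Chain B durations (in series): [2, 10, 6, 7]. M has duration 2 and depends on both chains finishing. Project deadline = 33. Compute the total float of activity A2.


Forward pass: ES(A2) = sum of predecessors on chain A = 7
EF = ES + duration = 7 + 5 = 12
Backward pass: LF(M) = deadline = 33; LS(M) = 33 - 2 = 31
LF(A2) = LS(M) - sum(successors on chain A) = 31 - 0 = 31
LS = LF - duration = 31 - 5 = 26
Total float = LS - ES = 26 - 7 = 19

19


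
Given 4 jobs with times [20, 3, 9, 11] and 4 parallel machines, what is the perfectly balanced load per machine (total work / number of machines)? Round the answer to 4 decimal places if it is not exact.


Total processing time = 20 + 3 + 9 + 11 = 43
Number of machines = 4
Ideal balanced load = 43 / 4 = 10.75

10.75


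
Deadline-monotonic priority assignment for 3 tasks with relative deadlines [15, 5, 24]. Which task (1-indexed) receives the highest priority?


Sort tasks by relative deadline (ascending):
  Task 2: deadline = 5
  Task 1: deadline = 15
  Task 3: deadline = 24
Priority order (highest first): [2, 1, 3]
Highest priority task = 2

2


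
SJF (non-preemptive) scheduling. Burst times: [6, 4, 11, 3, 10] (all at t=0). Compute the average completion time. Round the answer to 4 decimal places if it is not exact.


SJF order (ascending): [3, 4, 6, 10, 11]
Completion times:
  Job 1: burst=3, C=3
  Job 2: burst=4, C=7
  Job 3: burst=6, C=13
  Job 4: burst=10, C=23
  Job 5: burst=11, C=34
Average completion = 80/5 = 16.0

16.0


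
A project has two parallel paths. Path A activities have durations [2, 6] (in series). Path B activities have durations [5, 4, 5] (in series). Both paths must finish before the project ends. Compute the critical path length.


Path A total = 2 + 6 = 8
Path B total = 5 + 4 + 5 = 14
Critical path = longest path = max(8, 14) = 14

14


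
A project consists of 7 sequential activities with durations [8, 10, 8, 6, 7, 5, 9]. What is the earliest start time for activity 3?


Activity 3 starts after activities 1 through 2 complete.
Predecessor durations: [8, 10]
ES = 8 + 10 = 18

18


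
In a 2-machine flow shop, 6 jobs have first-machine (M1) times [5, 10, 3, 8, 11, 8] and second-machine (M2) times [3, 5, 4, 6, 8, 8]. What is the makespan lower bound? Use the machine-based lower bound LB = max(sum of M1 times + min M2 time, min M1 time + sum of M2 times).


LB1 = sum(M1 times) + min(M2 times) = 45 + 3 = 48
LB2 = min(M1 times) + sum(M2 times) = 3 + 34 = 37
Lower bound = max(LB1, LB2) = max(48, 37) = 48

48


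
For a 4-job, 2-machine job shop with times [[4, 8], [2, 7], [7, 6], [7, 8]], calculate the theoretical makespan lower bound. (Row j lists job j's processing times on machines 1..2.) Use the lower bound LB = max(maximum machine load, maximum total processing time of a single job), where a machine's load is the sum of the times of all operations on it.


Machine loads:
  Machine 1: 4 + 2 + 7 + 7 = 20
  Machine 2: 8 + 7 + 6 + 8 = 29
Max machine load = 29
Job totals:
  Job 1: 12
  Job 2: 9
  Job 3: 13
  Job 4: 15
Max job total = 15
Lower bound = max(29, 15) = 29

29


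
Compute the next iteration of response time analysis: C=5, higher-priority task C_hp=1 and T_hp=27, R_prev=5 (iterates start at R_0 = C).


R_next = C + ceil(R_prev / T_hp) * C_hp
ceil(5 / 27) = ceil(0.1852) = 1
Interference = 1 * 1 = 1
R_next = 5 + 1 = 6

6


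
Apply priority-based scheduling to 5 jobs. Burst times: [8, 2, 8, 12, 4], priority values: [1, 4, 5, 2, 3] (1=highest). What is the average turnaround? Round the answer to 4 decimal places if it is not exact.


Sort by priority (ascending = highest first):
Order: [(1, 8), (2, 12), (3, 4), (4, 2), (5, 8)]
Completion times:
  Priority 1, burst=8, C=8
  Priority 2, burst=12, C=20
  Priority 3, burst=4, C=24
  Priority 4, burst=2, C=26
  Priority 5, burst=8, C=34
Average turnaround = 112/5 = 22.4

22.4


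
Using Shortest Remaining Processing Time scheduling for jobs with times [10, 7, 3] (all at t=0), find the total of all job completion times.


Since all jobs arrive at t=0, SRPT equals SPT ordering.
SPT order: [3, 7, 10]
Completion times:
  Job 1: p=3, C=3
  Job 2: p=7, C=10
  Job 3: p=10, C=20
Total completion time = 3 + 10 + 20 = 33

33


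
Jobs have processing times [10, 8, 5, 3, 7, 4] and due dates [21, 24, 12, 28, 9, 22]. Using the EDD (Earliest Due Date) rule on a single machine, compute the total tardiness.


Sort by due date (EDD order): [(7, 9), (5, 12), (10, 21), (4, 22), (8, 24), (3, 28)]
Compute completion times and tardiness:
  Job 1: p=7, d=9, C=7, tardiness=max(0,7-9)=0
  Job 2: p=5, d=12, C=12, tardiness=max(0,12-12)=0
  Job 3: p=10, d=21, C=22, tardiness=max(0,22-21)=1
  Job 4: p=4, d=22, C=26, tardiness=max(0,26-22)=4
  Job 5: p=8, d=24, C=34, tardiness=max(0,34-24)=10
  Job 6: p=3, d=28, C=37, tardiness=max(0,37-28)=9
Total tardiness = 24

24


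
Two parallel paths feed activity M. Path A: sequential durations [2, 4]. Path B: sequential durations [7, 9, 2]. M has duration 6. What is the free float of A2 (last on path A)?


ES(A2) = sum of predecessors on chain A = 2
EF(A2) = ES + duration = 2 + 4 = 6
Successor of A2 is M. ES(M) = max(sum(A), sum(B)) = max(6, 18) = 18
Free float = ES(successor) - EF(current) = 18 - 6 = 12

12


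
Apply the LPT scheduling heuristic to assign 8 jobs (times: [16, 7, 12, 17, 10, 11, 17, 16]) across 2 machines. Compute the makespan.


Sort jobs in decreasing order (LPT): [17, 17, 16, 16, 12, 11, 10, 7]
Assign each job to the least loaded machine:
  Machine 1: jobs [17, 16, 12, 7], load = 52
  Machine 2: jobs [17, 16, 11, 10], load = 54
Makespan = max load = 54

54


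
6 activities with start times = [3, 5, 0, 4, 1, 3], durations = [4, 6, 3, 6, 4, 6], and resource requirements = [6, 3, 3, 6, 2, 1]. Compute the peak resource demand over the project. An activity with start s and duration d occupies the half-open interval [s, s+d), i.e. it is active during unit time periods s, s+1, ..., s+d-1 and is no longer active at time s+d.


Each activity i is active on [start_i, start_i + duration_i).
Compute total resource usage per time slot:
  t=0: active resources = [3], total = 3
  t=1: active resources = [3, 2], total = 5
  t=2: active resources = [3, 2], total = 5
  t=3: active resources = [6, 2, 1], total = 9
  t=4: active resources = [6, 6, 2, 1], total = 15
  t=5: active resources = [6, 3, 6, 1], total = 16
  t=6: active resources = [6, 3, 6, 1], total = 16
  t=7: active resources = [3, 6, 1], total = 10
  t=8: active resources = [3, 6, 1], total = 10
  t=9: active resources = [3, 6], total = 9
  t=10: active resources = [3], total = 3
Peak resource demand = 16

16


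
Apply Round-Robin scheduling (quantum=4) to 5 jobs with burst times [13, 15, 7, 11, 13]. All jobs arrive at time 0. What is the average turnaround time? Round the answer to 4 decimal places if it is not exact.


Time quantum = 4
Execution trace:
  J1 runs 4 units, time = 4
  J2 runs 4 units, time = 8
  J3 runs 4 units, time = 12
  J4 runs 4 units, time = 16
  J5 runs 4 units, time = 20
  J1 runs 4 units, time = 24
  J2 runs 4 units, time = 28
  J3 runs 3 units, time = 31
  J4 runs 4 units, time = 35
  J5 runs 4 units, time = 39
  J1 runs 4 units, time = 43
  J2 runs 4 units, time = 47
  J4 runs 3 units, time = 50
  J5 runs 4 units, time = 54
  J1 runs 1 units, time = 55
  J2 runs 3 units, time = 58
  J5 runs 1 units, time = 59
Finish times: [55, 58, 31, 50, 59]
Average turnaround = 253/5 = 50.6

50.6


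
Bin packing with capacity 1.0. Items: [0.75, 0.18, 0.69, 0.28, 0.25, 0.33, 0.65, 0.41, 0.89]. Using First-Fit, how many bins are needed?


Place items sequentially using First-Fit:
  Item 0.75 -> new Bin 1
  Item 0.18 -> Bin 1 (now 0.93)
  Item 0.69 -> new Bin 2
  Item 0.28 -> Bin 2 (now 0.97)
  Item 0.25 -> new Bin 3
  Item 0.33 -> Bin 3 (now 0.58)
  Item 0.65 -> new Bin 4
  Item 0.41 -> Bin 3 (now 0.99)
  Item 0.89 -> new Bin 5
Total bins used = 5

5


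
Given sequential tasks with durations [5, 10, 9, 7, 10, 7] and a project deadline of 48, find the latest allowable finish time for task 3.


LF(activity 3) = deadline - sum of successor durations
Successors: activities 4 through 6 with durations [7, 10, 7]
Sum of successor durations = 24
LF = 48 - 24 = 24

24


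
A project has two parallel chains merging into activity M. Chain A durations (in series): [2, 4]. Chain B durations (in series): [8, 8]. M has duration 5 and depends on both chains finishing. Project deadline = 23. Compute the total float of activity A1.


Forward pass: ES(A1) = sum of predecessors on chain A = 0
EF = ES + duration = 0 + 2 = 2
Backward pass: LF(M) = deadline = 23; LS(M) = 23 - 5 = 18
LF(A1) = LS(M) - sum(successors on chain A) = 18 - 4 = 14
LS = LF - duration = 14 - 2 = 12
Total float = LS - ES = 12 - 0 = 12

12


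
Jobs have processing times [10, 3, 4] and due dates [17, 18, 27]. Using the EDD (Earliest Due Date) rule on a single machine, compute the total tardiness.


Sort by due date (EDD order): [(10, 17), (3, 18), (4, 27)]
Compute completion times and tardiness:
  Job 1: p=10, d=17, C=10, tardiness=max(0,10-17)=0
  Job 2: p=3, d=18, C=13, tardiness=max(0,13-18)=0
  Job 3: p=4, d=27, C=17, tardiness=max(0,17-27)=0
Total tardiness = 0

0


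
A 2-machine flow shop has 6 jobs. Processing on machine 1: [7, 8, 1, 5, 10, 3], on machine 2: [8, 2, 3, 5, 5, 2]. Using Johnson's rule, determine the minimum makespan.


Apply Johnson's rule:
  Group 1 (a <= b): [(3, 1, 3), (4, 5, 5), (1, 7, 8)]
  Group 2 (a > b): [(5, 10, 5), (2, 8, 2), (6, 3, 2)]
Optimal job order: [3, 4, 1, 5, 2, 6]
Schedule:
  Job 3: M1 done at 1, M2 done at 4
  Job 4: M1 done at 6, M2 done at 11
  Job 1: M1 done at 13, M2 done at 21
  Job 5: M1 done at 23, M2 done at 28
  Job 2: M1 done at 31, M2 done at 33
  Job 6: M1 done at 34, M2 done at 36
Makespan = 36

36


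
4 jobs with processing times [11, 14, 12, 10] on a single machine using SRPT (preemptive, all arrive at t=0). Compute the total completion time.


Since all jobs arrive at t=0, SRPT equals SPT ordering.
SPT order: [10, 11, 12, 14]
Completion times:
  Job 1: p=10, C=10
  Job 2: p=11, C=21
  Job 3: p=12, C=33
  Job 4: p=14, C=47
Total completion time = 10 + 21 + 33 + 47 = 111

111
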